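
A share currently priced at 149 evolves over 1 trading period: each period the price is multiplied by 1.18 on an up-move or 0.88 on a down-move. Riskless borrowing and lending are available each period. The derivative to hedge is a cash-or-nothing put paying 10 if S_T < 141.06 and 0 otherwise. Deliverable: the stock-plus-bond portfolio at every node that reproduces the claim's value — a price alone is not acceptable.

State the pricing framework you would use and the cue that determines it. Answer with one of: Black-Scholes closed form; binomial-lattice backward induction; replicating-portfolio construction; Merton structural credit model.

Key observation: what is demanded is not a single number but the (Δ, B) position at each node of the 1.18/0.88 tree starting at 149; constructing those positions is the replicating-portfolio method.

framework: replicating-portfolio construction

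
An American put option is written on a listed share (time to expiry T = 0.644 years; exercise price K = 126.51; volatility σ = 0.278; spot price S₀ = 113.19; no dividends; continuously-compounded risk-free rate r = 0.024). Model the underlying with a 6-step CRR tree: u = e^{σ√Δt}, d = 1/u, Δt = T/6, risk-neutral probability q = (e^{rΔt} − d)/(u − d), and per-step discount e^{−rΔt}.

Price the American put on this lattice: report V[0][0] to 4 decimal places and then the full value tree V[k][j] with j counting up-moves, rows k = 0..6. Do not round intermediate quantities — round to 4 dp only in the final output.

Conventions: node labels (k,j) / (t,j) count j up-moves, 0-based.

price = 17.8728
tree:
17.8728
24.4535 11.1551
32.1693 16.5956 5.5826
40.3820 23.7048 9.3242 1.7390
47.8797 32.1693 15.0680 3.4280 0.0000
54.7247 40.3820 23.1736 6.7573 0.0000 0.0000
60.9739 47.8797 32.1693 13.3200 0.0000 0.0000 0.0000

Δt=0.10733  u=1.09535  d=0.91295  q=0.49139  discount=0.99743
step 6 (expiry): payoffs max(K−S,0) = 60.9739 47.8797 32.1693 13.3200 0.0000 0.0000 0.0000
k=5: (k=5,j=0): S=71.7853, K−S=54.7247, hold=54.3993 ⇒ V=54.7247 exercise | (k=5,j=1): S=86.1280, K−S=40.3820, hold=40.0565 ⇒ V=40.3820 exercise | (k=5,j=2): S=103.3364, K−S=23.1736, hold=22.8481 ⇒ V=23.1736 exercise | (k=5,j=3): S=123.9831, K−S=2.5269, hold=6.7573 ⇒ V=6.7573 continue | (k=5,j=4): S=148.7550, K−S=0.0000, hold=0.0000 ⇒ V=0.0000 continue | (k=5,j=5): S=178.4764, K−S=0.0000, hold=0.0000 ⇒ V=0.0000 continue
k=4: (k=4,j=0): S=78.6303, K−S=47.8797, hold=47.5542 ⇒ V=47.8797 exercise | (k=4,j=1): S=94.3407, K−S=32.1693, hold=31.8439 ⇒ V=32.1693 exercise | (k=4,j=2): S=113.1900, K−S=13.3200, hold=15.0680 ⇒ V=15.0680 continue | (k=4,j=3): S=135.8054, K−S=0.0000, hold=3.4280 ⇒ V=3.4280 continue | (k=4,j=4): S=162.9395, K−S=0.0000, hold=0.0000 ⇒ V=0.0000 continue
k=3: (k=3,j=0): S=86.1280, K−S=40.3820, hold=40.0565 ⇒ V=40.3820 exercise | (k=3,j=1): S=103.3364, K−S=23.1736, hold=23.7048 ⇒ V=23.7048 continue | (k=3,j=2): S=123.9831, K−S=2.5269, hold=9.3242 ⇒ V=9.3242 continue | (k=3,j=3): S=148.7550, K−S=0.0000, hold=1.7390 ⇒ V=1.7390 continue
k=2: (k=2,j=0): S=94.3407, K−S=32.1693, hold=32.1042 ⇒ V=32.1693 exercise | (k=2,j=1): S=113.1900, K−S=13.3200, hold=16.5956 ⇒ V=16.5956 continue | (k=2,j=2): S=135.8054, K−S=0.0000, hold=5.5826 ⇒ V=5.5826 continue
k=1: (k=1,j=0): S=103.3364, K−S=23.1736, hold=24.4535 ⇒ V=24.4535 continue | (k=1,j=1): S=123.9831, K−S=2.5269, hold=11.1551 ⇒ V=11.1551 continue
k=0: (k=0,j=0): S=113.1900, K−S=13.3200, hold=17.8728 ⇒ V=17.8728 continue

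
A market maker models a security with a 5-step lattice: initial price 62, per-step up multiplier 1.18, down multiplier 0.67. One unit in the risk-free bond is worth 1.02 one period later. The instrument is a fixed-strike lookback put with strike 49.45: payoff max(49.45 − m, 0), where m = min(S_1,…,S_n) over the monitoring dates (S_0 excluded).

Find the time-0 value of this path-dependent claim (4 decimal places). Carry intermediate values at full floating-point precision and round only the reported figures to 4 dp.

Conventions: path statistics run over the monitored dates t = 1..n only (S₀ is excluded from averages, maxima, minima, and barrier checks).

price = 8.0980

With p* = (R−d)/(u−d) = 0.6863, sum probability × payoff across the paths and divide by R^5.
Enumerate all 2^5 = 32 price paths (U = up ×1.18, D = down ×0.67); each path with k up-moves has probability p*^k·(1−p*)^(5−k).
DDDDD: m=8.3708, payoff=41.0792, prob=0.003039
UDDDD: m=14.7426, payoff=34.7074, prob=0.006648
DUDDD: m=14.7426, payoff=34.7074, prob=0.006648
UUDDD: m=25.9645, payoff=23.4855, prob=0.014543
DDUDD: m=14.7426, payoff=34.7074, prob=0.006648
UDUDD: m=25.9645, payoff=23.4855, prob=0.014543
DUUDD: m=25.9645, payoff=23.4855, prob=0.014543
UUUDD: m=45.7285, payoff=3.7215, prob=0.031812
DDDUD: m=14.7426, payoff=34.7074, prob=0.006648
UDDUD: m=25.9645, payoff=23.4855, prob=0.014543
DUDUD: m=25.9645, payoff=23.4855, prob=0.014543
UUDUD: m=45.7285, payoff=3.7215, prob=0.031812
DDUUD: m=25.9645, payoff=23.4855, prob=0.014543
UDUUD: m=45.7285, payoff=3.7215, prob=0.031812
DUUUD: m=41.5400, payoff=7.9100, prob=0.031812
UUUUD: m=73.1600, payoff=0.0000, prob=0.069589
DDDDU: m=12.4937, payoff=36.9563, prob=0.006648
UDDDU: m=22.0038, payoff=27.4462, prob=0.014543
DUDDU: m=22.0038, payoff=27.4462, prob=0.014543
UUDDU: m=38.7530, payoff=10.6970, prob=0.031812
DDUDU: m=22.0038, payoff=27.4462, prob=0.014543
UDUDU: m=38.7530, payoff=10.6970, prob=0.031812
DUUDU: m=38.7530, payoff=10.6970, prob=0.031812
UUUDU: m=68.2515, payoff=0.0000, prob=0.069589
DDDUU: m=18.6473, payoff=30.8027, prob=0.014543
UDDUU: m=32.8415, payoff=16.6085, prob=0.031812
DUDUU: m=32.8415, payoff=16.6085, prob=0.031812
UUDUU: m=57.8403, payoff=0.0000, prob=0.069589
DDUUU: m=27.8318, payoff=21.6182, prob=0.031812
UDUUU: m=49.0172, payoff=0.4328, prob=0.069589
DUUUU: m=41.5400, payoff=7.9100, prob=0.069589
UUUUU: m=73.1600, payoff=0.0000, prob=0.152226
Price = Σ prob·payoff / R^5 = 8.940797 / 1.104081 = 8.0980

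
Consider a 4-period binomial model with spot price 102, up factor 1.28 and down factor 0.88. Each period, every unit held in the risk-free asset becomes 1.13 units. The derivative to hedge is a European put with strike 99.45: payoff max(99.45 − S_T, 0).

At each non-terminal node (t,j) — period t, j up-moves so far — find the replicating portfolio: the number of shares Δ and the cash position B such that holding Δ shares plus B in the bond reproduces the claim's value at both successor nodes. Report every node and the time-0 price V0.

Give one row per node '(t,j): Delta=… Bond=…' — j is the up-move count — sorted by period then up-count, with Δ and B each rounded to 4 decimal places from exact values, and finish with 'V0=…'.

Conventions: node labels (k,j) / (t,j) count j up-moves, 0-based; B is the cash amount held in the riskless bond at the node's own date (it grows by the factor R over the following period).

(0,0): Delta=-0.0718 Bond=8.6382
(1,0): Delta=-0.1924 Bond=20.5841
(1,1): Delta=-0.0221 Bond=3.2675
(2,0): Delta=-0.4754 Bond=45.6166
(2,1): Delta=-0.0757 Bond=9.8460
(2,2): Delta=0.0000 Bond=0.0000
(3,0): Delta=-1.0000 Bond=88.0088
(3,1): Delta=-0.2591 Bond=29.6694
(3,2): Delta=0.0000 Bond=0.0000
(3,3): Delta=0.0000 Bond=0.0000
V0=1.3114

Risk-neutral probability p* = (R−d)/(u−d) = (1.13−0.88)/(1.28−0.88) = 0.6250.
Terminal payoffs: V(4,0)=38.2811, V(4,1)=10.4770, V(4,2)=0.0000, V(4,3)=0.0000, V(4,4)=0.0000
(3,0): S=69.5101. Δ = (V_up−V_dn)/(S_up−S_dn) = (10.4770−38.2811)/(88.9730−61.1689) = -1.0000. V = [p*·10.4770 + (1−p*)·38.2811]/1.13 = 18.4987. B = V − Δ·S = 88.0088.
(3,1): S=101.1057. Δ = (V_up−V_dn)/(S_up−S_dn) = (0.0000−10.4770)/(129.4152−88.9730) = -0.2591. V = [p*·0.0000 + (1−p*)·10.4770]/1.13 = 3.4769. B = V − Δ·S = 29.6694.
(3,2): S=147.0628. Δ = (V_up−V_dn)/(S_up−S_dn) = (0.0000−0.0000)/(188.2404−129.4152) = 0.0000. V = [p*·0.0000 + (1−p*)·0.0000]/1.13 = 0.0000. B = V − Δ·S = 0.0000.
(3,3): S=213.9095. Δ = (V_up−V_dn)/(S_up−S_dn) = (0.0000−0.0000)/(273.8042−188.2404) = 0.0000. V = [p*·0.0000 + (1−p*)·0.0000]/1.13 = 0.0000. B = V − Δ·S = 0.0000.
(2,0): S=78.9888. Δ = (V_up−V_dn)/(S_up−S_dn) = (3.4769−18.4987)/(101.1057−69.5101) = -0.4754. V = [p*·3.4769 + (1−p*)·18.4987]/1.13 = 8.0620. B = V − Δ·S = 45.6166.
(2,1): S=114.8928. Δ = (V_up−V_dn)/(S_up−S_dn) = (0.0000−3.4769)/(147.0628−101.1057) = -0.0757. V = [p*·0.0000 + (1−p*)·3.4769]/1.13 = 1.1538. B = V − Δ·S = 9.8460.
(2,2): S=167.1168. Δ = (V_up−V_dn)/(S_up−S_dn) = (0.0000−0.0000)/(213.9095−147.0628) = 0.0000. V = [p*·0.0000 + (1−p*)·0.0000]/1.13 = 0.0000. B = V − Δ·S = 0.0000.
(1,0): S=89.7600. Δ = (V_up−V_dn)/(S_up−S_dn) = (1.1538−8.0620)/(114.8928−78.9888) = -0.1924. V = [p*·1.1538 + (1−p*)·8.0620]/1.13 = 3.3136. B = V − Δ·S = 20.5841.
(1,1): S=130.5600. Δ = (V_up−V_dn)/(S_up−S_dn) = (0.0000−1.1538)/(167.1168−114.8928) = -0.0221. V = [p*·0.0000 + (1−p*)·1.1538]/1.13 = 0.3829. B = V − Δ·S = 3.2675.
(0,0): S=102.0000. Δ = (V_up−V_dn)/(S_up−S_dn) = (0.3829−3.3136)/(130.5600−89.7600) = -0.0718. V = [p*·0.3829 + (1−p*)·3.3136]/1.13 = 1.3114. B = V − Δ·S = 8.6382.
As a check, the time-0 holding Δ(0,0)·S0 + B(0,0) comes to 1.3114 — exactly V0.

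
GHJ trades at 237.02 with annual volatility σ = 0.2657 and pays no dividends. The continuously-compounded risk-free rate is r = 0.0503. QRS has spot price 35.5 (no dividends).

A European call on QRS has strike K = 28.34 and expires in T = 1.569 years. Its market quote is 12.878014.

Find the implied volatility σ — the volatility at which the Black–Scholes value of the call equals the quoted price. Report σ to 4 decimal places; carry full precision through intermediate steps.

sigma = 0.4844

At σ = 0.4844 the Black–Scholes value reproduces the quote:
σ√T = 0.4844·√1.569 = 0.606758
d₁ = (ln(S/K) + (r+σ²/2)T) / (σ√T) = (ln(35.5/28.34) + (0.0503+0.4844²/2)·1.569) / 0.606758 = (0.225258 + 0.262998) / 0.606758 = 0.804698
d₂ = d₁ − σ√T = 0.804698 − 0.606758 = 0.197940
e^{−rT} = 0.924113
N(d₁) = 0.789503,  N(d₂) = 0.578454
V = S·N(d₁) − K·e^{−rT}·N(d₂) = 28.027354 − 15.149340 = 12.878014 (the quoted price), and the Black–Scholes price is strictly increasing in σ, so σ is unique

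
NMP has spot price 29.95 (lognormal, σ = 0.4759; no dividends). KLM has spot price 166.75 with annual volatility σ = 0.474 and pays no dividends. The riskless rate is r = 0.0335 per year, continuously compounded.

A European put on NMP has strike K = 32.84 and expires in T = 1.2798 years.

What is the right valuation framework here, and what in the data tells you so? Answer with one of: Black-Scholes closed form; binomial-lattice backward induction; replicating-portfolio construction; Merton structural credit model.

framework: Black-Scholes closed form

Key observation: a European-exercise option on NMP struck at 32.84 — a GBM underlying with constant parameters — admits an analytic price: the data contain no early exercise, no discrete tree, no debt structure.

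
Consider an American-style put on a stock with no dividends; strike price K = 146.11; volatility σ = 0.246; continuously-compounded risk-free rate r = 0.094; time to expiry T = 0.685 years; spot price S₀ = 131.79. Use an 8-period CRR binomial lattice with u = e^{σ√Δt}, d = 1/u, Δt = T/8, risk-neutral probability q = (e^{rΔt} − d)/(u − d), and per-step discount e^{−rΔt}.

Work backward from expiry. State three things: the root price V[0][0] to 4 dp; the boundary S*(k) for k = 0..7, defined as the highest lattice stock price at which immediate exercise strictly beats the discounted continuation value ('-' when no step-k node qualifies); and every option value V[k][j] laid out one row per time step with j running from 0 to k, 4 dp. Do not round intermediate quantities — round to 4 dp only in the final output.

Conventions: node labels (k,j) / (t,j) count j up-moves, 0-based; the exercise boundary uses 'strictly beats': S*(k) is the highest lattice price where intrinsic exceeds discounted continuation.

price = 16.1816
boundary = - 122.6366 114.1190 122.6366 114.1190 122.6366 131.7900 122.6366
tree:
16.1816
23.4734 10.1654
31.9910 15.7279 5.5431
39.9170 23.4734 9.3153 2.3883
47.2926 31.9910 15.1145 4.4771 0.6312
54.1558 39.9170 23.4734 8.1662 1.3776 0.0000
60.5424 47.2926 31.9910 14.3200 3.0065 0.0000 0.0000
66.4855 54.1558 39.9170 23.4734 6.5614 0.0000 0.0000 0.0000
72.0157 60.5424 47.2926 31.9910 14.3200 0.0000 0.0000 0.0000 0.0000

params: Δt=0.08563 u=1.07464 d=0.93055 q=0.53810 e^(-rΔt)=0.99198
t_8 payoffs: 72.0157 60.5424 47.2926 31.9910 14.3200 0.0000 0.0000 0.0000 0.0000
t_7: node(7,0) S=79.6245 payoff=66.4855 vs cont=65.3142 → 66.4855 [stop]  node(7,1) S=91.9542 payoff=54.1558 vs cont=52.9846 → 54.1558 [stop]  node(7,2) S=106.1930 payoff=39.9170 vs cont=38.7457 → 39.9170 [stop]  node(7,3) S=122.6366 payoff=23.4734 vs cont=22.3021 → 23.4734 [stop]  node(7,4) S=141.6265 payoff=4.4835 vs cont=6.5614 → 6.5614 [wait]  node(7,5) S=163.5570 payoff=0.0000 vs cont=0.0000 → 0.0000 [wait]  node(7,6) S=188.8833 payoff=0.0000 vs cont=0.0000 → 0.0000 [wait]  node(7,7) S=218.1313 payoff=0.0000 vs cont=0.0000 → 0.0000 [wait]  ⇒ S*(7)=122.6366
t_6: node(6,0) S=85.5676 payoff=60.5424 vs cont=59.3712 → 60.5424 [stop]  node(6,1) S=98.8174 payoff=47.2926 vs cont=46.1213 → 47.2926 [stop]  node(6,2) S=114.1190 payoff=31.9910 vs cont=30.8197 → 31.9910 [stop]  node(6,3) S=131.7900 payoff=14.3200 vs cont=14.2579 → 14.3200 [stop]  node(6,4) S=152.1973 payoff=0.0000 vs cont=3.0065 → 3.0065 [wait]  node(6,5) S=175.7646 payoff=0.0000 vs cont=0.0000 → 0.0000 [wait]  node(6,6) S=202.9812 payoff=0.0000 vs cont=0.0000 → 0.0000 [wait]  ⇒ S*(6)=131.7900
t_5: node(5,0) S=91.9542 payoff=54.1558 vs cont=52.9846 → 54.1558 [stop]  node(5,1) S=106.1930 payoff=39.9170 vs cont=38.7457 → 39.9170 [stop]  node(5,2) S=122.6366 payoff=23.4734 vs cont=22.3021 → 23.4734 [stop]  node(5,3) S=141.6265 payoff=4.4835 vs cont=8.1662 → 8.1662 [wait]  node(5,4) S=163.5570 payoff=0.0000 vs cont=1.3776 → 1.3776 [wait]  node(5,5) S=188.8833 payoff=0.0000 vs cont=0.0000 → 0.0000 [wait]  ⇒ S*(5)=122.6366
t_4: node(4,0) S=98.8174 payoff=47.2926 vs cont=46.1213 → 47.2926 [stop]  node(4,1) S=114.1190 payoff=31.9910 vs cont=30.8197 → 31.9910 [stop]  node(4,2) S=131.7900 payoff=14.3200 vs cont=15.1145 → 15.1145 [wait]  node(4,3) S=152.1973 payoff=0.0000 vs cont=4.4771 → 4.4771 [wait]  node(4,4) S=175.7646 payoff=0.0000 vs cont=0.6312 → 0.6312 [wait]  ⇒ S*(4)=114.1190
t_3: node(3,0) S=106.1930 payoff=39.9170 vs cont=38.7457 → 39.9170 [stop]  node(3,1) S=122.6366 payoff=23.4734 vs cont=22.7262 → 23.4734 [stop]  node(3,2) S=141.6265 payoff=4.4835 vs cont=9.3153 → 9.3153 [wait]  node(3,3) S=163.5570 payoff=0.0000 vs cont=2.3883 → 2.3883 [wait]  ⇒ S*(3)=122.6366
t_2: node(2,0) S=114.1190 payoff=31.9910 vs cont=30.8197 → 31.9910 [stop]  node(2,1) S=131.7900 payoff=14.3200 vs cont=15.7279 → 15.7279 [wait]  node(2,2) S=152.1973 payoff=0.0000 vs cont=5.5431 → 5.5431 [wait]  ⇒ S*(2)=114.1190
t_1: node(1,0) S=122.6366 payoff=23.4734 vs cont=23.0536 → 23.4734 [stop]  node(1,1) S=141.6265 payoff=4.4835 vs cont=10.1654 → 10.1654 [wait]  ⇒ S*(1)=122.6366
t_0: node(0,0) S=131.7900 payoff=14.3200 vs cont=16.1816 → 16.1816 [wait]  ⇒ S*(0)=-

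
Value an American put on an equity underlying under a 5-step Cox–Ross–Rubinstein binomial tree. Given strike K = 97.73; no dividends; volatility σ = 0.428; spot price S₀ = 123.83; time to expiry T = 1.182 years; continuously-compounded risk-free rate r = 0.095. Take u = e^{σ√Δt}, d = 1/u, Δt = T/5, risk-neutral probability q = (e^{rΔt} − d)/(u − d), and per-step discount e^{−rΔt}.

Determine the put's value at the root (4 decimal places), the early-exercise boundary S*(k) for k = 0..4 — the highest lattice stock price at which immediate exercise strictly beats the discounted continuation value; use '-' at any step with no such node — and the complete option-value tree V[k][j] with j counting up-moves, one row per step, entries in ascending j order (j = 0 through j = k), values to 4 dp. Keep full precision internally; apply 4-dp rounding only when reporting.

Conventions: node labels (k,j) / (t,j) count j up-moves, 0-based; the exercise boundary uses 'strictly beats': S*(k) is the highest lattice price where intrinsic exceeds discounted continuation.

price = 6.3445
boundary = - - - 66.3283 81.6722
tree:
6.3445
11.1707 1.8502
19.1183 3.8023 0.0000
31.4017 7.8138 0.0000 0.0000
43.8630 16.0578 0.0000 0.0000 0.0000
53.9831 31.4017 0.0000 0.0000 0.0000 0.0000

params: Δt=0.23640 u=1.23133 d=0.81213 q=0.50234 e^(-rΔt)=0.97779
t_5 payoffs: 53.9831 31.4017 0.0000 0.0000 0.0000 0.0000
t_4: node(4,0) S=53.8670 payoff=43.8630 vs cont=41.6926 → 43.8630 [stop]  node(4,1) S=81.6722 payoff=16.0578 vs cont=15.2803 → 16.0578 [stop]  node(4,2) S=123.8300 payoff=0.0000 vs cont=0.0000 → 0.0000 [wait]  node(4,3) S=187.7489 payoff=0.0000 vs cont=0.0000 → 0.0000 [wait]  node(4,4) S=284.6615 payoff=0.0000 vs cont=0.0000 → 0.0000 [wait]  ⇒ S*(4)=81.6722
t_3: node(3,0) S=66.3283 payoff=31.4017 vs cont=29.2314 → 31.4017 [stop]  node(3,1) S=100.5658 payoff=0.0000 vs cont=7.8138 → 7.8138 [wait]  node(3,2) S=152.4760 payoff=0.0000 vs cont=0.0000 → 0.0000 [wait]  node(3,3) S=231.1815 payoff=0.0000 vs cont=0.0000 → 0.0000 [wait]  ⇒ S*(3)=66.3283
t_2: node(2,0) S=81.6722 payoff=16.0578 vs cont=19.1183 → 19.1183 [wait]  node(2,1) S=123.8300 payoff=0.0000 vs cont=3.8023 → 3.8023 [wait]  node(2,2) S=187.7489 payoff=0.0000 vs cont=0.0000 → 0.0000 [wait]  ⇒ S*(2)=-
t_1: node(1,0) S=100.5658 payoff=0.0000 vs cont=11.1707 → 11.1707 [wait]  node(1,1) S=152.4760 payoff=0.0000 vs cont=1.8502 → 1.8502 [wait]  ⇒ S*(1)=-
t_0: node(0,0) S=123.8300 payoff=0.0000 vs cont=6.3445 → 6.3445 [wait]  ⇒ S*(0)=-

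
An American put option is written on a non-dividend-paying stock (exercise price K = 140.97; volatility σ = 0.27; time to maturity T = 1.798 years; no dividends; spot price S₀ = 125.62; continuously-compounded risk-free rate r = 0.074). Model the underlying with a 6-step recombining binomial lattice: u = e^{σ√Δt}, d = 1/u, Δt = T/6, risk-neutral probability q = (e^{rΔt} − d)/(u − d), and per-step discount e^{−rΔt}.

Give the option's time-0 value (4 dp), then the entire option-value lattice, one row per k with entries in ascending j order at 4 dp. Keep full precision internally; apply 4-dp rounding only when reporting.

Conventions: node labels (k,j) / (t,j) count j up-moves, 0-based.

params: Δt=0.29967 u=1.15928 d=0.86260 q=0.53870 e^(-rΔt)=0.97807
t_6 payoffs: 89.2190 71.4197 47.4986 15.3500 0.0000 0.0000 0.0000
k=5: node(5,0) S=59.9941 payoff=80.9759 vs cont=77.8842 → 80.9759 [stop]  node(5,1) S=80.6285 payoff=60.3415 vs cont=57.2498 → 60.3415 [stop]  node(5,2) S=108.3600 payoff=32.6100 vs cont=29.5184 → 32.6100 [stop]  node(5,3) S=145.6293 payoff=0.0000 vs cont=6.9257 → 6.9257 [wait]  node(5,4) S=195.7171 payoff=0.0000 vs cont=0.0000 → 0.0000 [wait]  node(5,5) S=263.0321 payoff=0.0000 vs cont=0.0000 → 0.0000 [wait]
k=4: node(4,0) S=69.5503 payoff=71.4197 vs cont=68.3281 → 71.4197 [stop]  node(4,1) S=93.4714 payoff=47.4986 vs cont=44.4069 → 47.4986 [stop]  node(4,2) S=125.6200 payoff=15.3500 vs cont=18.3623 → 18.3623 [wait]  node(4,3) S=168.8258 payoff=0.0000 vs cont=3.1248 → 3.1248 [wait]  node(4,4) S=226.8918 payoff=0.0000 vs cont=0.0000 → 0.0000 [wait]
k=3: node(3,0) S=80.6285 payoff=60.3415 vs cont=57.2498 → 60.3415 [stop]  node(3,1) S=108.3600 payoff=32.6100 vs cont=31.1055 → 32.6100 [stop]  node(3,2) S=145.6293 payoff=0.0000 vs cont=9.9312 → 9.9312 [wait]  node(3,3) S=195.7171 payoff=0.0000 vs cont=1.4099 → 1.4099 [wait]
k=2: node(2,0) S=93.4714 payoff=47.4986 vs cont=44.4069 → 47.4986 [stop]  node(2,1) S=125.6200 payoff=15.3500 vs cont=19.9458 → 19.9458 [wait]  node(2,2) S=168.8258 payoff=0.0000 vs cont=5.2237 → 5.2237 [wait]
k=1: node(1,0) S=108.3600 payoff=32.6100 vs cont=31.9399 → 32.6100 [stop]  node(1,1) S=145.6293 payoff=0.0000 vs cont=11.7516 → 11.7516 [wait]
k=0: node(0,0) S=125.6200 payoff=15.3500 vs cont=20.9049 → 20.9049 [wait]

price = 20.9049
tree:
20.9049
32.6100 11.7516
47.4986 19.9458 5.2237
60.3415 32.6100 9.9312 1.4099
71.4197 47.4986 18.3623 3.1248 0.0000
80.9759 60.3415 32.6100 6.9257 0.0000 0.0000
89.2190 71.4197 47.4986 15.3500 0.0000 0.0000 0.0000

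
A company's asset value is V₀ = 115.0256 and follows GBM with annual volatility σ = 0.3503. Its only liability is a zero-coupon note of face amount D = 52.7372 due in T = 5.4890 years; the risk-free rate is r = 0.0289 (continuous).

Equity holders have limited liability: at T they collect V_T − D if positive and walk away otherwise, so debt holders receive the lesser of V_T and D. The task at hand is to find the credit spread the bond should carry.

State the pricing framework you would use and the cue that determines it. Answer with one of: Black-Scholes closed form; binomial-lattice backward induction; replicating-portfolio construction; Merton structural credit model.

framework: Merton structural credit model

Key observation: the data describe a firm's assets (V₀ = 115.0256, GBM) and a single zero-coupon debt of face 52.7372, so credit quantities follow from equity-as-call in the structural model.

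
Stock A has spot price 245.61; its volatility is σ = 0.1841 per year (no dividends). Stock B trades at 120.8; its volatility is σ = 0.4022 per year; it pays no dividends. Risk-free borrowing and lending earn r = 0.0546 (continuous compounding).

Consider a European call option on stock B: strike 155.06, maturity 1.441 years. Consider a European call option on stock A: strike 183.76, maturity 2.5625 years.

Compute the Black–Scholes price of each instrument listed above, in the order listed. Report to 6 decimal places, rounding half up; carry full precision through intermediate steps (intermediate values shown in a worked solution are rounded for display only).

price(stock B call K=155.06) = 15.457297
price(stock A call K=183.76) = 87.704709

[stock B call K=155.06]
σ√T = 0.4022·√1.441 = 0.482808
d₁ = (ln(S/K) + (r+σ²/2)T) / (σ√T) = (ln(120.8/155.06) + (0.0546+0.4022²/2)·1.441) / 0.482808 = (-0.249676 + 0.195230) / 0.482808 = -0.112769
d₂ = d₁ − σ√T = -0.112769 − 0.482808 = -0.595576
e^{−rT} = 0.924337
N(d₁) = 0.455107,  N(d₂) = 0.275729
price = S·N(d₁) − K·e^{−rT}·N(d₂) = 54.976911 − 39.519614 = 15.457297
[stock A call K=183.76]
σ√T = 0.1841·√2.5625 = 0.294704
d₁ = (ln(S/K) + (r+σ²/2)T) / (σ√T) = (ln(245.61/183.76) + (0.0546+0.1841²/2)·2.5625) / 0.294704 = (0.290114 + 0.183338) / 0.294704 = 1.606535
d₂ = d₁ − σ√T = 1.606535 − 0.294704 = 1.311831
e^{−rT} = 0.869434
N(d₁) = 0.945922,  N(d₂) = 0.905211
price = S·N(d₁) − K·e^{−rT}·N(d₂) = 232.327857 − 144.623148 = 87.704709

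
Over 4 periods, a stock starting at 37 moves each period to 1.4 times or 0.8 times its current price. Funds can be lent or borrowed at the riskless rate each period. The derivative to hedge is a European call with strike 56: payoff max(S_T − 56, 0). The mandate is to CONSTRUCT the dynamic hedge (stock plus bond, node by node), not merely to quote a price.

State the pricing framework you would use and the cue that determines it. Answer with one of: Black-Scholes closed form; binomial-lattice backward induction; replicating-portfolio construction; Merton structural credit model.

framework: replicating-portfolio construction

Key observation: what is demanded is not a single number but the (Δ, B) position at each node of the 1.4/0.8 tree starting at 37; constructing those positions is the replicating-portfolio method.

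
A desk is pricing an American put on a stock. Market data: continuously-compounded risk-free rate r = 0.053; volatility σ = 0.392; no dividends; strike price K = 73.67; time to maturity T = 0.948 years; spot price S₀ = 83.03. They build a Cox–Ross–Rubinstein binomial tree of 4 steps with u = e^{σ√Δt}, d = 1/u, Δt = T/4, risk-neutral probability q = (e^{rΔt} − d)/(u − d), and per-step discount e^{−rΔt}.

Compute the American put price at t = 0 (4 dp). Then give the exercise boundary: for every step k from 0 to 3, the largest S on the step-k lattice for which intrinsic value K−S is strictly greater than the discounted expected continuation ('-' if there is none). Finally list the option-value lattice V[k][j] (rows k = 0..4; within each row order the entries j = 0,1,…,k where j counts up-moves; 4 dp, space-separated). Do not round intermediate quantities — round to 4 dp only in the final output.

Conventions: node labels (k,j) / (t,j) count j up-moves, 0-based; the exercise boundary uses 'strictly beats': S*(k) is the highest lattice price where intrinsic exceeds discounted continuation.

Δt=0.23700  u=1.21026  d=0.82627  q=0.48535  discount=0.98752
step 4 (expiry): payoffs max(K−S,0) = 34.9693 16.9838 0.0000 0.0000 0.0000
step 3: (k=3,j=0): S=46.8380, K−S=26.8320, hold=25.9125 ⇒ V=26.8320 exercise | (k=3,j=1): S=68.6050, K−S=5.0650, hold=8.6316 ⇒ V=8.6316 continue | (k=3,j=2): S=100.4880, K−S=0.0000, hold=0.0000 ⇒ V=0.0000 continue | (k=3,j=3): S=147.1879, K−S=0.0000, hold=0.0000 ⇒ V=0.0000 continue  boundary S*=46.8380
step 2: (k=2,j=0): S=56.6862, K−S=16.9838, hold=17.7737 ⇒ V=17.7737 continue | (k=2,j=1): S=83.0300, K−S=0.0000, hold=4.3868 ⇒ V=4.3868 continue | (k=2,j=2): S=121.6167, K−S=0.0000, hold=0.0000 ⇒ V=0.0000 continue  boundary S*=-
step 1: (k=1,j=0): S=68.6050, K−S=5.0650, hold=11.1356 ⇒ V=11.1356 continue | (k=1,j=1): S=100.4880, K−S=0.0000, hold=2.2295 ⇒ V=2.2295 continue  boundary S*=-
step 0: (k=0,j=0): S=83.0300, K−S=0.0000, hold=6.7279 ⇒ V=6.7279 continue  boundary S*=-

price = 6.7279
boundary = - - - 46.8380
tree:
6.7279
11.1356 2.2295
17.7737 4.3868 0.0000
26.8320 8.6316 0.0000 0.0000
34.9693 16.9838 0.0000 0.0000 0.0000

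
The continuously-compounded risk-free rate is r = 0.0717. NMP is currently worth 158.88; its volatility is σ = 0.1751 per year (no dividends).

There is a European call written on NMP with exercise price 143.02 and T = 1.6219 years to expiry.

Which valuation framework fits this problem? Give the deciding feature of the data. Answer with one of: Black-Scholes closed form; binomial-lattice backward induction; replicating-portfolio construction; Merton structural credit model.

framework: Black-Scholes closed form

Key observation: a European-exercise option on NMP struck at 143.02 — a GBM underlying with constant parameters — admits an analytic price: the data contain no early exercise, no discrete tree, no debt structure.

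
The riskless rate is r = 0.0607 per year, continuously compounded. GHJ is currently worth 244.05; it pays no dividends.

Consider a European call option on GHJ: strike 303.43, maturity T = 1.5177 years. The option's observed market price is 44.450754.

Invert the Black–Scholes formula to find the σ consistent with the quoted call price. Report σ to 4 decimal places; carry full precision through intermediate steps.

At σ = 0.4710 the Black–Scholes value reproduces the quote:
σ√T = 0.471·√1.5177 = 0.580248
d₁ = (ln(S/K) + (r+σ²/2)T) / (σ√T) = (ln(244.05/303.43) + (0.0607+0.471²/2)·1.5177) / 0.580248 = (-0.217778 + 0.260468) / 0.580248 = 0.073573
d₂ = d₁ − σ√T = 0.073573 − 0.580248 = -0.506675
e^{−rT} = 0.911992
N(d₁) = 0.529325,  N(d₂) = 0.306191
V = S·N(d₁) − K·e^{−rT}·N(d₂) = 129.181748 − 84.730994 = 44.450754 (the observed quote) — the price is monotone increasing in volatility, hence this σ is the only solution

sigma = 0.4710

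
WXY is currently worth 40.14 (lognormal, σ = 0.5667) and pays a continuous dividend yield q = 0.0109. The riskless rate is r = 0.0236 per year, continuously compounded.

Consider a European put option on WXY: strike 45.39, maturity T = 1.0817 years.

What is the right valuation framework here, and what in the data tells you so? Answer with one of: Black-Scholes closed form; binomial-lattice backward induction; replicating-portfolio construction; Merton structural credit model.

framework: Black-Scholes closed form

Key observation: a European claim on WXY (strike 45.39) — a lognormal (GBM) underlying with constant rate and volatility — has an exact closed-form value; no lattice or capital structure is involved.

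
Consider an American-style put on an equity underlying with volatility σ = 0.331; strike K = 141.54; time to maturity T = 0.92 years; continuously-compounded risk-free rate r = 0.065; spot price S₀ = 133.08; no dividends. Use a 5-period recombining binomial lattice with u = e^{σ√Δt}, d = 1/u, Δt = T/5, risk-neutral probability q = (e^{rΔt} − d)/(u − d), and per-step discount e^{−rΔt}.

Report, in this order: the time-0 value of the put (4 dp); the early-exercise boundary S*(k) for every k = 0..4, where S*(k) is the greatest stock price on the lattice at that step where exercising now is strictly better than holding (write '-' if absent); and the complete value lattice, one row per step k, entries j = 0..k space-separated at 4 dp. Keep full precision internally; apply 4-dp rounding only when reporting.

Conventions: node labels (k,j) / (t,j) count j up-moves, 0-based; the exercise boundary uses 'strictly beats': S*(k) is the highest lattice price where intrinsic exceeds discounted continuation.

price = 18.4014
boundary = - - 100.1816 86.9211 100.1816
tree:
18.4014
28.1807 9.3212
41.3584 16.0252 3.0181
54.6189 26.5193 6.1929 0.0000
66.1241 41.3584 12.7075 0.0000 0.0000
76.1065 54.6189 26.0750 0.0000 0.0000 0.0000

params: Δt=0.18400 u=1.15256 d=0.86764 q=0.50679 e^(-rΔt)=0.98811
t_5 payoffs: 76.1065 54.6189 26.0750 0.0000 0.0000 0.0000
t_4: node(4,0) S=75.4159 payoff=66.1241 vs cont=64.4414 → 66.1241 [stop]  node(4,1) S=100.1816 payoff=41.3584 vs cont=39.6757 → 41.3584 [stop]  node(4,2) S=133.0800 payoff=8.4600 vs cont=12.7075 → 12.7075 [wait]  node(4,3) S=176.7819 payoff=0.0000 vs cont=0.0000 → 0.0000 [wait]  node(4,4) S=234.8350 payoff=0.0000 vs cont=0.0000 → 0.0000 [wait]  ⇒ S*(4)=100.1816
t_3: node(3,0) S=86.9211 payoff=54.6189 vs cont=52.9362 → 54.6189 [stop]  node(3,1) S=115.4650 payoff=26.0750 vs cont=26.5193 → 26.5193 [wait]  node(3,2) S=153.3823 payoff=0.0000 vs cont=6.1929 → 6.1929 [wait]  node(3,3) S=203.7513 payoff=0.0000 vs cont=0.0000 → 0.0000 [wait]  ⇒ S*(3)=86.9211
t_2: node(2,0) S=100.1816 payoff=41.3584 vs cont=39.8982 → 41.3584 [stop]  node(2,1) S=133.0800 payoff=8.4600 vs cont=16.0252 → 16.0252 [wait]  node(2,2) S=176.7819 payoff=0.0000 vs cont=3.0181 → 3.0181 [wait]  ⇒ S*(2)=100.1816
t_1: node(1,0) S=115.4650 payoff=26.0750 vs cont=28.1807 → 28.1807 [wait]  node(1,1) S=153.3823 payoff=0.0000 vs cont=9.3212 → 9.3212 [wait]  ⇒ S*(1)=-
t_0: node(0,0) S=133.0800 payoff=8.4600 vs cont=18.4014 → 18.4014 [wait]  ⇒ S*(0)=-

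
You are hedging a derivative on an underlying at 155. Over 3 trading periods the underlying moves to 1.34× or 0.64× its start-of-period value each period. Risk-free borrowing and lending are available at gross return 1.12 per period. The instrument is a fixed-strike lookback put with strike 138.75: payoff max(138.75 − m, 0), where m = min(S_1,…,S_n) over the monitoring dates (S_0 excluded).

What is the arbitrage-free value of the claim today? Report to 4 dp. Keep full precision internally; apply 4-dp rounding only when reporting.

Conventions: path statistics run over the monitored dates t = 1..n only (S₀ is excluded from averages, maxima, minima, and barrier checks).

No-arbitrage gives p* = (R−d)/(u−d) = 0.6857: enumerate every path, weight its payoff by its p*-probability, and discount by R^3.
Enumerate all 2^3 = 8 price paths (U = up ×1.34, D = down ×0.64); each path with k up-moves has probability p*^k·(1−p*)^(3−k).
DDD: m=40.6323, payoff=98.1177, prob=0.031044
UDD: m=85.0739, payoff=53.6761, prob=0.067732
DUD: m=85.0739, payoff=53.6761, prob=0.067732
UUD: m=178.1235, payoff=0.0000, prob=0.147778
DDU: m=63.4880, payoff=75.2620, prob=0.067732
UDU: m=132.9280, payoff=5.8220, prob=0.147778
DUU: m=99.2000, payoff=39.5500, prob=0.147778
UUU: m=207.7000, payoff=0.0000, prob=0.322426
Price = Σ prob·payoff / R^3 = 22.119723 / 1.404928 = 15.7444

price = 15.7444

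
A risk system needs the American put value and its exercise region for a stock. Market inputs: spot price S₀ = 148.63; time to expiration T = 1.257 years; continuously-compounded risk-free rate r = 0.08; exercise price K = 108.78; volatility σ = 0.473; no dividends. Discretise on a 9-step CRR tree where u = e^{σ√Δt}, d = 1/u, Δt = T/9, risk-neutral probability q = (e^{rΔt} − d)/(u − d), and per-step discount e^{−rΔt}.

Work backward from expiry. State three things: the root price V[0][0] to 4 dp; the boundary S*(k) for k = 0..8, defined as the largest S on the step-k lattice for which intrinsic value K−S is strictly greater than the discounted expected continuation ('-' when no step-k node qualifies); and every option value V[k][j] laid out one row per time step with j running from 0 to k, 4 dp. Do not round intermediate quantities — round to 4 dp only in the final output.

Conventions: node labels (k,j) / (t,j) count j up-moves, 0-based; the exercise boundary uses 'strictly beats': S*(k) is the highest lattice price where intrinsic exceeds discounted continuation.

price = 8.5625
boundary = - - - - - 61.4124 73.2869 61.4124 73.2869
tree:
8.5625
12.7917 4.3144
18.6319 6.9477 1.6459
26.3518 10.9469 2.9042 0.3612
36.0222 16.7943 5.0529 0.7127 0.0000
47.3676 24.9270 8.6329 1.4063 0.0000 0.0000
57.3181 35.4931 14.3952 2.7750 0.0000 0.0000 0.0000
65.6563 47.3676 23.1964 5.4759 0.0000 0.0000 0.0000 0.0000
72.6435 57.3181 35.4931 10.8056 0.0000 0.0000 0.0000 0.0000 0.0000
78.4986 65.6563 47.3676 21.3226 0.0000 0.0000 0.0000 0.0000 0.0000 0.0000

Δt=0.13967, u=1.19336, d=0.83797, q=0.48754, disc=e^(-rΔt)=0.98889
k=9 terminal: V=max(K-S,0) → 78.4986 65.6563 47.3676 21.3226 0.0000 0.0000 0.0000 0.0000 0.0000 0.0000
k=8: j=0 S=36.1365 intr=72.6435 cont=71.4348 V=72.6435[EX]; j=1 S=51.4619 intr=57.3181 cont=56.1094 V=57.3181[EX]; j=2 S=73.2869 intr=35.4931 cont=34.2844 V=35.4931[EX]; j=3 S=104.3678 intr=4.4122 cont=10.8056 V=10.8056[hold]; j=4 S=148.6300 intr=0.0000 cont=0.0000 V=0.0000[hold]; j=5 S=211.6638 intr=0.0000 cont=0.0000 V=0.0000[hold]; j=6 S=301.4301 intr=0.0000 cont=0.0000 V=0.0000[hold]; j=7 S=429.2663 intr=0.0000 cont=0.0000 V=0.0000[hold]; j=8 S=611.3176 intr=0.0000 cont=0.0000 V=0.0000[hold]  S*(8)=73.2869
k=7: j=0 S=43.1237 intr=65.6563 cont=64.4476 V=65.6563[EX]; j=1 S=61.4124 intr=47.3676 cont=46.1589 V=47.3676[EX]; j=2 S=87.4574 intr=21.3226 cont=23.1964 V=23.1964[hold]; j=3 S=124.5479 intr=0.0000 cont=5.4759 V=5.4759[hold]; j=4 S=177.3685 intr=0.0000 cont=0.0000 V=0.0000[hold]; j=5 S=252.5903 intr=0.0000 cont=0.0000 V=0.0000[hold]; j=6 S=359.7135 intr=0.0000 cont=0.0000 V=0.0000[hold]; j=7 S=512.2675 intr=0.0000 cont=0.0000 V=0.0000[hold]  S*(7)=61.4124
k=6: j=0 S=51.4619 intr=57.3181 cont=56.1094 V=57.3181[EX]; j=1 S=73.2869 intr=35.4931 cont=35.1878 V=35.4931[EX]; j=2 S=104.3678 intr=4.4122 cont=14.3952 V=14.3952[hold]; j=3 S=148.6300 intr=0.0000 cont=2.7750 V=2.7750[hold]; j=4 S=211.6638 intr=0.0000 cont=0.0000 V=0.0000[hold]; j=5 S=301.4301 intr=0.0000 cont=0.0000 V=0.0000[hold]; j=6 S=429.2663 intr=0.0000 cont=0.0000 V=0.0000[hold]  S*(6)=73.2869
k=5: j=0 S=61.4124 intr=47.3676 cont=46.1589 V=47.3676[EX]; j=1 S=87.4574 intr=21.3226 cont=24.9270 V=24.9270[hold]; j=2 S=124.5479 intr=0.0000 cont=8.6329 V=8.6329[hold]; j=3 S=177.3685 intr=0.0000 cont=1.4063 V=1.4063[hold]; j=4 S=252.5903 intr=0.0000 cont=0.0000 V=0.0000[hold]; j=5 S=359.7135 intr=0.0000 cont=0.0000 V=0.0000[hold]  S*(5)=61.4124
k=4: j=0 S=73.2869 intr=35.4931 cont=36.0222 V=36.0222[hold]; j=1 S=104.3678 intr=4.4122 cont=16.7943 V=16.7943[hold]; j=2 S=148.6300 intr=0.0000 cont=5.0529 V=5.0529[hold]; j=3 S=211.6638 intr=0.0000 cont=0.7127 V=0.7127[hold]; j=4 S=301.4301 intr=0.0000 cont=0.0000 V=0.0000[hold]  S*(4)=-
k=3: j=0 S=87.4574 intr=21.3226 cont=26.3518 V=26.3518[hold]; j=1 S=124.5479 intr=0.0000 cont=10.9469 V=10.9469[hold]; j=2 S=177.3685 intr=0.0000 cont=2.9042 V=2.9042[hold]; j=3 S=252.5903 intr=0.0000 cont=0.3612 V=0.3612[hold]  S*(3)=-
k=2: j=0 S=104.3678 intr=4.4122 cont=18.6319 V=18.6319[hold]; j=1 S=148.6300 intr=0.0000 cont=6.9477 V=6.9477[hold]; j=2 S=211.6638 intr=0.0000 cont=1.6459 V=1.6459[hold]  S*(2)=-
k=1: j=0 S=124.5479 intr=0.0000 cont=12.7917 V=12.7917[hold]; j=1 S=177.3685 intr=0.0000 cont=4.3144 V=4.3144[hold]  S*(1)=-
k=0: j=0 S=148.6300 intr=0.0000 cont=8.5625 V=8.5625[hold]  S*(0)=-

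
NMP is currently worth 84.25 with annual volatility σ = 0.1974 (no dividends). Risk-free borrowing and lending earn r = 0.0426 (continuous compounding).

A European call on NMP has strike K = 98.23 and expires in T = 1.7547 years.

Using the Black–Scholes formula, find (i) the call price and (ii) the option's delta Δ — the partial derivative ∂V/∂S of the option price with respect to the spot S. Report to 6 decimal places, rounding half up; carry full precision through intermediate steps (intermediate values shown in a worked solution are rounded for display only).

price = 6.078695
Δ = 0.432305

σ√T = 0.1974·√1.7547 = 0.261486
d₁ = (ln(S/K) + (r+σ²/2)T) / (σ√T) = (ln(84.25/98.23) + (0.0426+0.1974²/2)·1.7547) / 0.261486 = (-0.153523 + 0.108938) / 0.261486 = -0.170508
d₂ = d₁ − σ√T = -0.170508 − 0.261486 = -0.431994
e^{−rT} = 0.927975
N(d₁) = 0.432305,  N(d₂) = 0.332873
Call price V = S·N(d₁) − K·e^{−rT}·N(d₂) = 36.421733 − 30.343038 = 6.078695
Δ = N(d₁) = 0.432305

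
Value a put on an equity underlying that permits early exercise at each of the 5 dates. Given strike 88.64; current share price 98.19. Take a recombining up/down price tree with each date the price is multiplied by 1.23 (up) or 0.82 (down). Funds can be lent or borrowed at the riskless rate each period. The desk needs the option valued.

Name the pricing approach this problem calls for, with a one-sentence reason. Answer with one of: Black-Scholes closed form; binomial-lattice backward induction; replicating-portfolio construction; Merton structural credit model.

framework: binomial-lattice backward induction

Key observation: the defining feature is the embedded early-exercise option across 5 discrete dates on the spot-98.19 tree; pricing the strike-88.64 put means working backward with an exercise test at every node.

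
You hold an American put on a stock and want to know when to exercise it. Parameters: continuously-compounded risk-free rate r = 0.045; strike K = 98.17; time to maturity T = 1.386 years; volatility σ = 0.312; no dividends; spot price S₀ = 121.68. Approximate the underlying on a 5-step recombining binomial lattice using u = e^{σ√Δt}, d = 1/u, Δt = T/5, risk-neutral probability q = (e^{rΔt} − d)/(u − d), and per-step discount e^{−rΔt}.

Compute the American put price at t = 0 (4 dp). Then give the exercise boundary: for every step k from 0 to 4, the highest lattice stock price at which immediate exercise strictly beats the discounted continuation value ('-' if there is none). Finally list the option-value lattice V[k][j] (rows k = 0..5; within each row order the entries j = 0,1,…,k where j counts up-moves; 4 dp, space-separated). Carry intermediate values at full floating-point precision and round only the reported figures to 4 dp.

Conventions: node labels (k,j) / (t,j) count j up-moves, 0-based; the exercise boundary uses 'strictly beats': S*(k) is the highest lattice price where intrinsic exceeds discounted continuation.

Δt=0.27720  u=1.17853  d=0.84852  q=0.49706  discount=0.98760
step 5 (expiry): payoffs max(K−S,0) = 44.6499 23.8342 0.0000 0.0000 0.0000 0.0000
step 4: (k=4,j=0): S=63.0751, K−S=35.0949, hold=33.8780 ⇒ V=35.0949 exercise | (k=4,j=1): S=87.6069, K−S=10.5631, hold=11.8386 ⇒ V=11.8386 continue | (k=4,j=2): S=121.6800, K−S=0.0000, hold=0.0000 ⇒ V=0.0000 continue | (k=4,j=3): S=169.0052, K−S=0.0000, hold=0.0000 ⇒ V=0.0000 continue | (k=4,j=4): S=234.7366, K−S=0.0000, hold=0.0000 ⇒ V=0.0000 continue  boundary S*=63.0751
step 3: (k=3,j=0): S=74.3358, K−S=23.8342, hold=23.2434 ⇒ V=23.8342 exercise | (k=3,j=1): S=103.2473, K−S=0.0000, hold=5.8803 ⇒ V=5.8803 continue | (k=3,j=2): S=143.4034, K−S=0.0000, hold=0.0000 ⇒ V=0.0000 continue | (k=3,j=3): S=199.1776, K−S=0.0000, hold=0.0000 ⇒ V=0.0000 continue  boundary S*=74.3358
step 2: (k=2,j=0): S=87.6069, K−S=10.5631, hold=14.7252 ⇒ V=14.7252 continue | (k=2,j=1): S=121.6800, K−S=0.0000, hold=2.9208 ⇒ V=2.9208 continue | (k=2,j=2): S=169.0052, K−S=0.0000, hold=0.0000 ⇒ V=0.0000 continue  boundary S*=-
step 1: (k=1,j=0): S=103.2473, K−S=0.0000, hold=8.7479 ⇒ V=8.7479 continue | (k=1,j=1): S=143.4034, K−S=0.0000, hold=1.4508 ⇒ V=1.4508 continue  boundary S*=-
step 0: (k=0,j=0): S=121.6800, K−S=0.0000, hold=5.0573 ⇒ V=5.0573 continue  boundary S*=-

price = 5.0573
boundary = - - - 74.3358 63.0751
tree:
5.0573
8.7479 1.4508
14.7252 2.9208 0.0000
23.8342 5.8803 0.0000 0.0000
35.0949 11.8386 0.0000 0.0000 0.0000
44.6499 23.8342 0.0000 0.0000 0.0000 0.0000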